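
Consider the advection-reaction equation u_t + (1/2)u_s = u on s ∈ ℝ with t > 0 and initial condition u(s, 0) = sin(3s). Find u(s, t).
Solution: Substitute u = exp(t)w, i.e. w = exp(-t)u.
By the product rule, u_t = exp(t)(w_t + w), u_s = exp(t)w_s.
Substituting into the PDE and dividing by exp(t): w_t + w + (1/2)w_s = w.
The lower-order terms cancel, leaving the standard advection equation w_t + (1/2)w_s = 0.
Initial data for w: w(s,0) = u(s,0) = sin(3s).
Solve for w:
  By method of characteristics (waves move right with speed 1/2):
  Along characteristics s - (1/2)t = const, w is constant, so w(s,t) = f(s - (1/2)t) with f = w(·, 0).
Hence w(s,t) = sin(3s - 3t/2).
Transform back: u(s,t) = exp(t)w(s,t).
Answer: u(s, t) = exp(t)sin(3s - 3t/2)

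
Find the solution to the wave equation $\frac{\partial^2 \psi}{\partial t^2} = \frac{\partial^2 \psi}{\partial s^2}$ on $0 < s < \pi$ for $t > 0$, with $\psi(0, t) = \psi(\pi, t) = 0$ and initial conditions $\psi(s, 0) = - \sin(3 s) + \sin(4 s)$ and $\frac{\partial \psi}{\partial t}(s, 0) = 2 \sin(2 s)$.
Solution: Separating variables: $\psi = \sum [A_n \cos(\omega_n t) + B_n \sin(\omega_n t)] \sin(ns)$, $\omega_n = n$. From ICs ($B_n$ = velocity coefficient / $\omega_n$): $A_3=-1, A_4=1, B_2=1$.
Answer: $\psi(s, t) = \sin(2 s) \sin(2 t) -  \sin(3 s) \cos(3 t) + \sin(4 s) \cos(4 t)$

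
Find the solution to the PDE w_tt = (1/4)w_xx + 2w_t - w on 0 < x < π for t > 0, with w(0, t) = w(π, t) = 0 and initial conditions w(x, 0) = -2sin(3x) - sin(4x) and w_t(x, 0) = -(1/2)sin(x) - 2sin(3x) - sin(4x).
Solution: Substitute w = exp(t)u, i.e. u = exp(-t)w.
By the product rule, w_t = exp(t)(u_t + u), w_tt = exp(t)(u_tt + 2u_t + u), w_xx = exp(t)u_xx.
Substituting into the PDE and dividing by exp(t): u_tt + 2u_t + u = (1/4)u_xx + 2(u_t + u) - u.
The lower-order terms cancel, leaving the standard wave equation u_tt = (1/4)u_xx.
Initial data for u: u(x,0) = w(x,0) = -2sin(3x) - sin(4x); u_t(x,0) = w_t(x,0) - w(x,0) = -(1/2)sin(x). The boundary conditions carry over: u(0,t) = u(π,t) = 0.
Solve for u:
  Using separation of variables u = X(x)T(t):
  Eigenfunctions: sin(nx), n = 1, 2, 3, ...
  General solution: u(x, t) = Σ [A_n cos(n t/2) + B_n sin(n t/2)] sin(nx)
  From u(x,0) = -2sin(3x) - sin(4x): A_3=-2, A_4=-1. From u_t(x,0) = -(1/2)sin(x), using u_t(x,0) = Σ ω_n B_n sin(nx) with ω_n = n/2: B_1 = (-1/2)/(1/2) = -1.
Hence u(x,t) = -sin(t/2)sin(x) - 2sin(3x)cos(3t/2) - sin(4x)cos(2t).
Transform back: w(x,t) = exp(t)u(x,t).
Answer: w(x, t) = -exp(t)sin(t/2)sin(x) - 2exp(t)sin(3x)cos(3t/2) - exp(t)sin(4x)cos(2t)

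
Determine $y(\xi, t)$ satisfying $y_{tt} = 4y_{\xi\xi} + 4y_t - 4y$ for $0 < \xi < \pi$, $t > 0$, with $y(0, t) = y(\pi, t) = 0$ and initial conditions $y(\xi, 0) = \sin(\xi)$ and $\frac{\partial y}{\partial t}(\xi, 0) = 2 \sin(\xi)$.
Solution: Substitute $y = e^{2t}u$.
Then $y_t = e^{2t}(u_t + 2u)$, $y_{tt} = e^{2t}(u_{tt} + 4u_t + 4u)$, $y_{\xi\xi} = e^{2t}u_{\xi\xi}$; substituting and dividing by $e^{2t}$, the lower-order terms cancel: $u_{tt} = 4u_{\xi\xi}$ (standard wave equation).
Data for $u$: $u(\xi,0) = y(\xi,0) = \sin(\xi)$; $u_t(\xi,0) = y_t(\xi,0) - 2y(\xi,0) = 0$. The boundary conditions carry over: $u(0,t) = u(\pi,t) = 0$.
Separating variables: $u = \sum [A_n \cos(\omega_n t) + B_n \sin(\omega_n t)] \sin(n\xi)$, $\omega_n = 2n$. From ICs: $A_1=1$.
So $u(\xi,t) = \sin(\xi) \cos(2 t)$, and $y(\xi,t) = e^{2t}u(\xi,t)$.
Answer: $y(\xi, t) = e^{2 t} \sin(\xi) \cos(2 t)$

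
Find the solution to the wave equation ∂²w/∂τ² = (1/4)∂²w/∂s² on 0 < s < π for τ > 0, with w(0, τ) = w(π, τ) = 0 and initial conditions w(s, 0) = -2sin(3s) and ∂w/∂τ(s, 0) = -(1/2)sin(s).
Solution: Using separation of variables w = X(s)T(τ):
Eigenfunctions: sin(ns), n = 1, 2, 3, ...
General solution: w(s, τ) = Σ [A_n cos(n τ/2) + B_n sin(n τ/2)] sin(ns)
From w(s,0) = -2sin(3s): A_3=-2. From w_τ(s,0) = -(1/2)sin(s), using w_τ(s,0) = Σ ω_n B_n sin(ns) with ω_n = n/2: B_1 = (-1/2)/(1/2) = -1.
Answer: w(s, τ) = -sin(s)sin(τ/2) - 2sin(3s)cos(3τ/2)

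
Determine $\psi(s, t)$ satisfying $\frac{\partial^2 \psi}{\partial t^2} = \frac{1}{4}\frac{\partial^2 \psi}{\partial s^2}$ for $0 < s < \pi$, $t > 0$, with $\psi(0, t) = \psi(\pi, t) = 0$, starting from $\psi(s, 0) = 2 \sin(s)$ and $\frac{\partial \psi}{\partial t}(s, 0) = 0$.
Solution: Separating variables: $\psi = \sum [A_n \cos(\omega_n t) + B_n \sin(\omega_n t)] \sin(ns)$, $\omega_n = n/2$. From ICs: $A_1=2$.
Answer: $\psi(s, t) = 2 \sin(s) \cos(t/2)$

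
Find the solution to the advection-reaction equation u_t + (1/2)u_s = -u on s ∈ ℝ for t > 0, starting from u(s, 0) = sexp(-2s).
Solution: Substitute u = exp(-2s)w, i.e. w = exp(2s)u.
By the product rule, u_s = exp(-2s)(w_s - 2w), u_t = exp(-2s)w_t.
Substituting into the PDE and dividing by exp(-2s): w_t + (1/2)(w_s - 2w) = -w.
The lower-order terms cancel, leaving the standard advection equation w_t + (1/2)w_s = 0.
Initial data for w: w(s,0) = exp(2s)u(s,0) = s.
Solve for w:
  By method of characteristics (waves move right with speed 1/2):
  Along characteristics s - (1/2)t = const, w is constant, so w(s,t) = f(s - (1/2)t) with f = w(·, 0).
Hence w(s,t) = s - (1/2)t.
Transform back: u(s,t) = exp(-2s)w(s,t).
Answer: u(s, t) = sexp(-2s) - (1/2)texp(-2s)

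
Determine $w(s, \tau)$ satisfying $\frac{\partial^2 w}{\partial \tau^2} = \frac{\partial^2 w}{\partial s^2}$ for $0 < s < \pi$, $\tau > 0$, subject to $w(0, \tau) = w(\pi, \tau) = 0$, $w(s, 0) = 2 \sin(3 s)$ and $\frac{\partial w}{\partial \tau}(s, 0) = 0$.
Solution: Separating variables: $w = \sum [A_n \cos(\omega_n \tau) + B_n \sin(\omega_n \tau)] \sin(ns)$, $\omega_n = n$. From ICs: $A_3=2$.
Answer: $w(s, \tau) = 2 \sin(3 s) \cos(3 \tau)$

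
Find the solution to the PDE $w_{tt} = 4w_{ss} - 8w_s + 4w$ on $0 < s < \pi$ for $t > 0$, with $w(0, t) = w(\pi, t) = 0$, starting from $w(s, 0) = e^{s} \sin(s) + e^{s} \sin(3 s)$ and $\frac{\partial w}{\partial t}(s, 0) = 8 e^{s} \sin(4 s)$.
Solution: Substitute $w = e^{s}u$, i.e. $u = e^{-s}w$.
By the product rule, $w_s = e^{s}(u_s + u)$, $w_{ss} = e^{s}(u_{ss} + 2u_s + u)$, $w_{tt} = e^{s}u_{tt}$.
Substituting into the PDE and dividing by $e^{s}$: $u_{tt} = 4(u_{ss} + 2u_s + u) - 8(u_s + u) + 4u$.
The lower-order terms cancel, leaving the standard wave equation $u_{tt} = 4u_{ss}$.
Initial data for $u$: $u(s,0) = e^{-s}w(s,0) = \sin(s) + \sin(3 s)$; $u_t(s,0) = e^{-s}w_t(s,0) = 8 \sin(4 s)$. The boundary conditions carry over: $u(0,t) = u(\pi,t) = 0$.
Solve for $u$:
  Using separation of variables $u = X(s)T(t)$:
  Eigenfunctions: $\sin(ns)$, $n = 1, 2, 3, \ldots$
  General solution: $u(s, t) = \sum [A_n \cos(2n t) + B_n \sin(2n t)] \sin(ns)$
  From $u(s,0) = \sin(s) + \sin(3 s)$: $A_1=1, A_3=1$. From $u_t(s,0) = 8 \sin(4 s)$, using $u_t(s,0) = \sum \omega_n B_n \sin(ns)$ with $\omega_n = 2n$: $B_4 = 8/8 = 1$.
Hence $u(s,t) = \sin(s) \cos(2 t) + \sin(3 s) \cos(6 t) + \sin(4 s) \sin(8 t)$.
Transform back: $w(s,t) = e^{s}u(s,t)$.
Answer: $w(s, t) = e^{s} \sin(s) \cos(2 t) + e^{s} \sin(3 s) \cos(6 t) + e^{s} \sin(4 s) \sin(8 t)$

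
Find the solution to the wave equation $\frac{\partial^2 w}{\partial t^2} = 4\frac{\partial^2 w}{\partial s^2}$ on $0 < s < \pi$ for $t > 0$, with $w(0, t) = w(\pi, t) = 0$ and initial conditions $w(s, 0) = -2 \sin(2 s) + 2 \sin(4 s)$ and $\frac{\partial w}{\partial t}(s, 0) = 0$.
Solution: Using separation of variables $w = X(s)T(t)$:
Eigenfunctions: $\sin(ns)$, $n = 1, 2, 3, \ldots$
General solution: $w(s, t) = \sum [A_n \cos(2n t) + B_n \sin(2n t)] \sin(ns)$
From $w(s,0) = -2 \sin(2 s) + 2 \sin(4 s)$: $A_2=-2, A_4=2$. From $w_t(s,0) = 0$: all $B_n = 0$.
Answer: $w(s, t) = -2 \sin(2 s) \cos(4 t) + 2 \sin(4 s) \cos(8 t)$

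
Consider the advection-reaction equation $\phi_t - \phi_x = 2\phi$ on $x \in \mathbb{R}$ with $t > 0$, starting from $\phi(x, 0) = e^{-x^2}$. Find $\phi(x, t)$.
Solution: Substitute $\phi = e^{2t}u$, i.e. $u = e^{-2t}\phi$.
By the product rule, $\phi_t = e^{2t}(u_t + 2u)$, $\phi_x = e^{2t}u_x$.
Substituting into the PDE and dividing by $e^{2t}$: $u_t + 2u - u_x = 2u$.
The lower-order terms cancel, leaving the standard advection equation $u_t - u_x = 0$.
Initial data for $u$: $u(x,0) = \phi(x,0) = e^{-x^2}$.
Solve for $u$:
  By method of characteristics (waves move left with speed 1):
  Along characteristics $x + t =$ const, $u$ is constant, so $u(x,t) = f(x + t)$ with $f = u( \cdot , 0)$.
Hence $u(x,t) = e^{-(t + x)^2}$.
Transform back: $\phi(x,t) = e^{2t}u(x,t)$.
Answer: $\phi(x, t) = e^{2 t} e^{-(t + x)^2}$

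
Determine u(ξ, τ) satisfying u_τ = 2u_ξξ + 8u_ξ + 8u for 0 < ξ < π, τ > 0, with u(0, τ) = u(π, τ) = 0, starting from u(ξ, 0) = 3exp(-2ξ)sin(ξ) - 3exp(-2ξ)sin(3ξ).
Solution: Substitute u = exp(-2ξ)w.
Then u_ξ = exp(-2ξ)(w_ξ - 2w), u_ξξ = exp(-2ξ)(w_ξξ - 4w_ξ + 4w), u_τ = exp(-2ξ)w_τ; substituting and dividing by exp(-2ξ), the lower-order terms cancel: w_τ = 2w_ξξ (standard heat equation).
Data for w: w(ξ,0) = exp(2ξ)u(ξ,0) = 3sin(ξ) - 3sin(3ξ). The boundary conditions carry over: w(0,τ) = w(π,τ) = 0.
Separating variables: w = Σ c_n exp(-2n²τ) sin(nξ). From w(ξ,0) = 3sin(ξ) - 3sin(3ξ): c_1=3, c_3=-3.
So w(ξ,τ) = 3exp(-2τ)sin(ξ) - 3exp(-18τ)sin(3ξ), and u(ξ,τ) = exp(-2ξ)w(ξ,τ).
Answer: u(ξ, τ) = 3exp(-2ξ)exp(-2τ)sin(ξ) - 3exp(-2ξ)exp(-18τ)sin(3ξ)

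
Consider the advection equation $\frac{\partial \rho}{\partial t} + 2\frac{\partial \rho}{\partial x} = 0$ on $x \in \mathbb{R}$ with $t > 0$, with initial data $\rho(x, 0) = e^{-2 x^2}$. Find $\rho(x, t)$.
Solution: By method of characteristics (waves move right with speed 2):
Along characteristics $x - 2t =$ const, $\rho$ is constant, so $\rho(x,t) = f(x - 2t)$ with $f = \rho( \cdot , 0)$.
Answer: $\rho(x, t) = e^{-2 (-2 t + x)^2}$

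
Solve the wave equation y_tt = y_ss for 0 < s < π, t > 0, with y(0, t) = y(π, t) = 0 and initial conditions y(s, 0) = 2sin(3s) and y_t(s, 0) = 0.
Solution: Using separation of variables y = X(s)T(t):
Eigenfunctions: sin(ns), n = 1, 2, 3, ...
General solution: y(s, t) = Σ [A_n cos(n t) + B_n sin(n t)] sin(ns)
From y(s,0) = 2sin(3s): A_3=2. From y_t(s,0) = 0: all B_n = 0.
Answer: y(s, t) = 2sin(3s)cos(3t)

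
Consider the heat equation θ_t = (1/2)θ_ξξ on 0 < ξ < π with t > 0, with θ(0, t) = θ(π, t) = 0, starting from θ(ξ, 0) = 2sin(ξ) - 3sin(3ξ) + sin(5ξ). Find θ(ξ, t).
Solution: Separating variables: θ = Σ c_n exp(-n²t/2) sin(nξ). From θ(ξ,0) = 2sin(ξ) - 3sin(3ξ) + sin(5ξ): c_1=2, c_3=-3, c_5=1.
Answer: θ(ξ, t) = 2exp(-t/2)sin(ξ) - 3exp(-9t/2)sin(3ξ) + exp(-25t/2)sin(5ξ)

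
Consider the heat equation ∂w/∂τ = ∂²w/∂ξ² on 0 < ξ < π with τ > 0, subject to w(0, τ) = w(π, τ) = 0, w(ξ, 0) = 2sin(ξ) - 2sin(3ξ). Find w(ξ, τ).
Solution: Separating variables: w = Σ c_n exp(-n²τ) sin(nξ). From w(ξ,0) = 2sin(ξ) - 2sin(3ξ): c_1=2, c_3=-2.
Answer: w(ξ, τ) = 2exp(-τ)sin(ξ) - 2exp(-9τ)sin(3ξ)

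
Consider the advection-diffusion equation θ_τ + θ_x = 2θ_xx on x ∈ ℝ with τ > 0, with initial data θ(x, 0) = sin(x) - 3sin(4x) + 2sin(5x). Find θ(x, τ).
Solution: Moving frame: η = x - τ, σ = τ, θ = u(η,σ), so θ_τ = u_σ - u_η and θ_xx = u_ηη.
Hence θ_τ + θ_x = u_σ and the PDE becomes the heat equation u_σ = 2u_ηη on η ∈ ℝ.
Initial data: u(η,0) = θ(η,0) = sin(η) - 3sin(4η) + 2sin(5η). Each mode sin(nη) decays as exp(-2n²σ) on ℝ, so u(η,σ) = Σ c_n exp(-2n²σ) sin(nη) with c_1=1, c_4=-3, c_5=2: u(η,σ) = exp(-2σ)sin(η) - 3exp(-32σ)sin(4η) + 2exp(-50σ)sin(5η).
Substituting back: θ(x,τ) = u(x - τ, τ).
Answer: θ(x, τ) = exp(-2τ)sin(x - τ) - 3exp(-32τ)sin(4x - 4τ) + 2exp(-50τ)sin(5x - 5τ)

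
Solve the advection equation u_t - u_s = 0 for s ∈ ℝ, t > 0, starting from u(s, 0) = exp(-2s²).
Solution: By characteristics (ds/dt = -1), u(s,t) = f(s + t) with f = u(·, 0).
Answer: u(s, t) = exp(-2(s + t)²)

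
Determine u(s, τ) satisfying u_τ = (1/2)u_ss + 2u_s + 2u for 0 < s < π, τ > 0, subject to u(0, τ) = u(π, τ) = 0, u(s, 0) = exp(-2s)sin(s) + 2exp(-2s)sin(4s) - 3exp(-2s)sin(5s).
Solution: Substitute u = exp(-2s)w.
Then u_s = exp(-2s)(w_s - 2w), u_ss = exp(-2s)(w_ss - 4w_s + 4w), u_τ = exp(-2s)w_τ; substituting and dividing by exp(-2s), the lower-order terms cancel: w_τ = (1/2)w_ss (standard heat equation).
Data for w: w(s,0) = exp(2s)u(s,0) = sin(s) + 2sin(4s) - 3sin(5s). The boundary conditions carry over: w(0,τ) = w(π,τ) = 0.
Separating variables: w = Σ c_n exp(-n²τ/2) sin(ns). From w(s,0) = sin(s) + 2sin(4s) - 3sin(5s): c_1=1, c_4=2, c_5=-3.
So w(s,τ) = 2exp(-8τ)sin(4s) + exp(-τ/2)sin(s) - 3exp(-25τ/2)sin(5s), and u(s,τ) = exp(-2s)w(s,τ).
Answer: u(s, τ) = 2exp(-2s)exp(-8τ)sin(4s) + exp(-2s)exp(-τ/2)sin(s) - 3exp(-2s)exp(-25τ/2)sin(5s)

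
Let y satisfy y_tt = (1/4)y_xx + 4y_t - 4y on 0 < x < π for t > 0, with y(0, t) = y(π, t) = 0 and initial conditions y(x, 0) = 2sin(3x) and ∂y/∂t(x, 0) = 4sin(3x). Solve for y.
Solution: Substitute y = exp(2t)u.
Then y_t = exp(2t)(u_t + 2u), y_tt = exp(2t)(u_tt + 4u_t + 4u), y_xx = exp(2t)u_xx; substituting and dividing by exp(2t), the lower-order terms cancel: u_tt = (1/4)u_xx (standard wave equation).
Data for u: u(x,0) = y(x,0) = 2sin(3x); u_t(x,0) = y_t(x,0) - 2y(x,0) = 0. The boundary conditions carry over: u(0,t) = u(π,t) = 0.
Separating variables: u = Σ [A_n cos(ω_n t) + B_n sin(ω_n t)] sin(nx), ω_n = n/2. From ICs: A_3=2.
So u(x,t) = 2sin(3x)cos(3t/2), and y(x,t) = exp(2t)u(x,t).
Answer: y(x, t) = 2exp(2t)sin(3x)cos(3t/2)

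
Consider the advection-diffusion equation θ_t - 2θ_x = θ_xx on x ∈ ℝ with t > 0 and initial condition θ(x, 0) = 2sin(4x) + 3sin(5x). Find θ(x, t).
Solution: Moving frame: η = x + 2t, σ = t, θ = u(η,σ), so θ_t = u_σ + 2u_η and θ_xx = u_ηη.
Hence θ_t - 2θ_x = u_σ and the PDE becomes the heat equation u_σ = u_ηη on η ∈ ℝ.
Initial data: u(η,0) = θ(η,0) = 2sin(4η) + 3sin(5η). Each mode sin(nη) decays as exp(-n²σ) on ℝ, so u(η,σ) = Σ c_n exp(-n²σ) sin(nη) with c_4=2, c_5=3: u(η,σ) = 2exp(-16σ)sin(4η) + 3exp(-25σ)sin(5η).
Substituting back: θ(x,t) = u(x + 2t, t).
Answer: θ(x, t) = 2exp(-16t)sin(8t + 4x) + 3exp(-25t)sin(10t + 5x)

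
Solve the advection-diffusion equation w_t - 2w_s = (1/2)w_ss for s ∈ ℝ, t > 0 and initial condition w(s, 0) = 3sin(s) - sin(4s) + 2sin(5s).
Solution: Moving frame: η = s + 2t, σ = t, w = u(η,σ), so w_t = u_σ + 2u_η and w_ss = u_ηη.
Hence w_t - 2w_s = u_σ and the PDE becomes the heat equation u_σ = (1/2)u_ηη on η ∈ ℝ.
Initial data: u(η,0) = w(η,0) = 3sin(η) - sin(4η) + 2sin(5η). Each mode sin(nη) decays as exp(-n²σ/2) on ℝ, so u(η,σ) = Σ c_n exp(-n²σ/2) sin(nη) with c_1=3, c_4=-1, c_5=2: u(η,σ) = -exp(-8σ)sin(4η) + 3exp(-σ/2)sin(η) + 2exp(-25σ/2)sin(5η).
Substituting back: w(s,t) = u(s + 2t, t).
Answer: w(s, t) = -exp(-8t)sin(4s + 8t) + 3exp(-t/2)sin(s + 2t) + 2exp(-25t/2)sin(5s + 10t)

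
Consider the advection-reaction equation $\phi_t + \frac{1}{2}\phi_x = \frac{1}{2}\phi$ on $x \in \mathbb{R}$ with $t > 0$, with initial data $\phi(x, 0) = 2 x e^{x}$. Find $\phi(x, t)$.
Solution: Substitute $\phi = e^{x}u$.
Then $\phi_x = e^{x}(u_x + u)$, $\phi_t = e^{x}u_t$; substituting and dividing by $e^{x}$, the lower-order terms cancel: $u_t + \frac{1}{2}u_x = 0$ (standard advection equation).
Data for $u$: $u(x,0) = e^{-x}\phi(x,0) = 2 x$.
By characteristics ($dx/dt = 1/2$), $u(x,t) = f(x - \frac{1}{2}t)$ with $f = u( \cdot , 0)$.
So $u(x,t) = - t + 2 x$, and $\phi(x,t) = e^{x}u(x,t)$.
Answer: $\phi(x, t) = - t e^{x} + 2 x e^{x}$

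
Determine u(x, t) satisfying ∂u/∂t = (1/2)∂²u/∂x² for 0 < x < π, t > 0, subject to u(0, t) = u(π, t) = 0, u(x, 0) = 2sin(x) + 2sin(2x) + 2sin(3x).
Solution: Separating variables: u = Σ c_n exp(-n²t/2) sin(nx). From u(x,0) = 2sin(x) + 2sin(2x) + 2sin(3x): c_1=2, c_2=2, c_3=2.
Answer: u(x, t) = 2exp(-2t)sin(2x) + 2exp(-t/2)sin(x) + 2exp(-9t/2)sin(3x)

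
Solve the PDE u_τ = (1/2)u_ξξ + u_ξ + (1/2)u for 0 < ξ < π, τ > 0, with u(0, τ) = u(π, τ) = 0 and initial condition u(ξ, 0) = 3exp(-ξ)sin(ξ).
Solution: Substitute u = exp(-ξ)w.
Then u_ξ = exp(-ξ)(w_ξ - w), u_ξξ = exp(-ξ)(w_ξξ - 2w_ξ + w), u_τ = exp(-ξ)w_τ; substituting and dividing by exp(-ξ), the lower-order terms cancel: w_τ = (1/2)w_ξξ (standard heat equation).
Data for w: w(ξ,0) = exp(ξ)u(ξ,0) = 3sin(ξ). The boundary conditions carry over: w(0,τ) = w(π,τ) = 0.
Separating variables: w = Σ c_n exp(-n²τ/2) sin(nξ). From w(ξ,0) = 3sin(ξ): c_1=3.
So w(ξ,τ) = 3exp(-τ/2)sin(ξ), and u(ξ,τ) = exp(-ξ)w(ξ,τ).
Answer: u(ξ, τ) = 3exp(-ξ)exp(-τ/2)sin(ξ)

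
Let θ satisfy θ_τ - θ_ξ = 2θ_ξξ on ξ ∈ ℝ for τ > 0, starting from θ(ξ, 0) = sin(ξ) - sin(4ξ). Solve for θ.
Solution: Moving frame: η = ξ + τ, σ = τ, θ = u(η,σ), so θ_τ = u_σ + u_η and θ_ξξ = u_ηη.
Hence θ_τ - θ_ξ = u_σ and the PDE becomes the heat equation u_σ = 2u_ηη on η ∈ ℝ.
Initial data: u(η,0) = θ(η,0) = sin(η) - sin(4η). Each mode sin(nη) decays as exp(-2n²σ) on ℝ, so u(η,σ) = Σ c_n exp(-2n²σ) sin(nη) with c_1=1, c_4=-1: u(η,σ) = exp(-2σ)sin(η) - exp(-32σ)sin(4η).
Substituting back: θ(ξ,τ) = u(ξ + τ, τ).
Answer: θ(ξ, τ) = exp(-2τ)sin(ξ + τ) - exp(-32τ)sin(4ξ + 4τ)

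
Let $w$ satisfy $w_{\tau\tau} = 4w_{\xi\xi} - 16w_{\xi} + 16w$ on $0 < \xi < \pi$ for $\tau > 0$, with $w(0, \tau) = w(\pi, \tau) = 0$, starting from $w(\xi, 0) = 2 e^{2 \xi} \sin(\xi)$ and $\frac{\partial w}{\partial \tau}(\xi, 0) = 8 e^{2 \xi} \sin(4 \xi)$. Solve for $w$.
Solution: Substitute $w = e^{2\xi}u$.
Then $w_{\xi} = e^{2\xi}(u_{\xi} + 2u)$, $w_{\xi\xi} = e^{2\xi}(u_{\xi\xi} + 4u_{\xi} + 4u)$, $w_{\tau\tau} = e^{2\xi}u_{\tau\tau}$; substituting and dividing by $e^{2\xi}$, the lower-order terms cancel: $u_{\tau\tau} = 4u_{\xi\xi}$ (standard wave equation).
Data for $u$: $u(\xi,0) = e^{-2\xi}w(\xi,0) = 2 \sin(\xi)$; $u_{\tau}(\xi,0) = e^{-2\xi}w_{\tau}(\xi,0) = 8 \sin(4 \xi)$. The boundary conditions carry over: $u(0,\tau) = u(\pi,\tau) = 0$.
Separating variables: $u = \sum [A_n \cos(\omega_n \tau) + B_n \sin(\omega_n \tau)] \sin(n\xi)$, $\omega_n = 2n$. From ICs ($B_n$ = velocity coefficient / $\omega_n$): $A_1=2, B_4=1$.
So $u(\xi,\tau) = 2 \sin(\xi) \cos(2 \tau) + \sin(4 \xi) \sin(8 \tau)$, and $w(\xi,\tau) = e^{2\xi}u(\xi,\tau)$.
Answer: $w(\xi, \tau) = e^{2 \xi} \sin(8 \tau) \sin(4 \xi) + 2 e^{2 \xi} \sin(\xi) \cos(2 \tau)$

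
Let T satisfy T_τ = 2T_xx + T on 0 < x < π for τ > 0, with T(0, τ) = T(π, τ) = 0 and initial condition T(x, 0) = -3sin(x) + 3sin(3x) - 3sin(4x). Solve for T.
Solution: Substitute T = exp(τ)u.
Then T_τ = exp(τ)(u_τ + u), T_xx = exp(τ)u_xx; substituting and dividing by exp(τ), the lower-order terms cancel: u_τ = 2u_xx (standard heat equation).
Data for u: u(x,0) = T(x,0) = -3sin(x) + 3sin(3x) - 3sin(4x). The boundary conditions carry over: u(0,τ) = u(π,τ) = 0.
Separating variables: u = Σ c_n exp(-2n²τ) sin(nx). From u(x,0) = -3sin(x) + 3sin(3x) - 3sin(4x): c_1=-3, c_3=3, c_4=-3.
So u(x,τ) = -3exp(-2τ)sin(x) + 3exp(-18τ)sin(3x) - 3exp(-32τ)sin(4x), and T(x,τ) = exp(τ)u(x,τ).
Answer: T(x, τ) = -3exp(-τ)sin(x) + 3exp(-17τ)sin(3x) - 3exp(-31τ)sin(4x)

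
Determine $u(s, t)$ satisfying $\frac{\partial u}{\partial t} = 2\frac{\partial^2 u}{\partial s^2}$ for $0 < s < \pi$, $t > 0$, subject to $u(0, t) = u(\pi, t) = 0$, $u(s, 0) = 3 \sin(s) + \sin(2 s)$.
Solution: Using separation of variables $u = X(s)T(t)$:
Eigenfunctions: $\sin(ns)$, $n = 1, 2, 3, \ldots$
General solution: $u(s, t) = \sum c_n \sin(ns) e^{-2n^2 t}$
Matching $u(s,0) = 3 \sin(s) + \sin(2 s)$ term by term: $c_1=3, c_2=1$.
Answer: $u(s, t) = 3 e^{-2 t} \sin(s) + e^{-8 t} \sin(2 s)$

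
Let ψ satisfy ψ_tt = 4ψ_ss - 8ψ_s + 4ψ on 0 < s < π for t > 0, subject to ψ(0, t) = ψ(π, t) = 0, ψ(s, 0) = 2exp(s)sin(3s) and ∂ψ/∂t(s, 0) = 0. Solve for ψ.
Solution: Substitute ψ = exp(s)u, i.e. u = exp(-s)ψ.
By the product rule, ψ_s = exp(s)(u_s + u), ψ_ss = exp(s)(u_ss + 2u_s + u), ψ_tt = exp(s)u_tt.
Substituting into the PDE and dividing by exp(s): u_tt = 4(u_ss + 2u_s + u) - 8(u_s + u) + 4u.
The lower-order terms cancel, leaving the standard wave equation u_tt = 4u_ss.
Initial data for u: u(s,0) = exp(-s)ψ(s,0) = 2sin(3s); u_t(s,0) = exp(-s)ψ_t(s,0) = 0. The boundary conditions carry over: u(0,t) = u(π,t) = 0.
Solve for u:
  Using separation of variables u = X(s)T(t):
  Eigenfunctions: sin(ns), n = 1, 2, 3, ...
  General solution: u(s, t) = Σ [A_n cos(2n t) + B_n sin(2n t)] sin(ns)
  From u(s,0) = 2sin(3s): A_3=2. From u_t(s,0) = 0: all B_n = 0.
Hence u(s,t) = 2sin(3s)cos(6t).
Transform back: ψ(s,t) = exp(s)u(s,t).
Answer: ψ(s, t) = 2exp(s)sin(3s)cos(6t)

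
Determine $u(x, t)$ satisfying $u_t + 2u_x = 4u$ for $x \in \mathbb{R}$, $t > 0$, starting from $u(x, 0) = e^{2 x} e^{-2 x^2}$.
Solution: Substitute $u = e^{2x}w$.
Then $u_x = e^{2x}(w_x + 2w)$, $u_t = e^{2x}w_t$; substituting and dividing by $e^{2x}$, the lower-order terms cancel: $w_t + 2w_x = 0$ (standard advection equation).
Data for $w$: $w(x,0) = e^{-2x}u(x,0) = e^{-2 x^2}$.
By characteristics ($dx/dt = 2$), $w(x,t) = f(x - 2t)$ with $f = w( \cdot , 0)$.
So $w(x,t) = e^{-2 (-2 t + x)^2}$, and $u(x,t) = e^{2x}w(x,t)$.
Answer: $u(x, t) = e^{2 x} e^{-2 (-2 t + x)^2}$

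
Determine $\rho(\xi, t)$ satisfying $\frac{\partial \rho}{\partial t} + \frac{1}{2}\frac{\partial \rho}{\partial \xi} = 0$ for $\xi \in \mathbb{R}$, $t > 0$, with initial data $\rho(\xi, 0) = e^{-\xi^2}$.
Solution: By method of characteristics (waves move right with speed 1/2):
Along characteristics $\xi - \frac{1}{2}t =$ const, $\rho$ is constant, so $\rho(\xi,t) = f(\xi - \frac{1}{2}t)$ with $f = \rho( \cdot , 0)$.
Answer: $\rho(\xi, t) = e^{-(\xi - t/2)^2}$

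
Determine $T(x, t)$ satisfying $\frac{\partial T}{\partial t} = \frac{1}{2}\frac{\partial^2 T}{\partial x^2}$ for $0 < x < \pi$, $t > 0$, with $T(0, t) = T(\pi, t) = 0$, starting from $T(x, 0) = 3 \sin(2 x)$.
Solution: Separating variables: $T = \sum c_n e^{-n^2t/2} \sin(nx)$. From $T(x,0) = 3 \sin(2 x)$: $c_2=3$.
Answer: $T(x, t) = 3 e^{-2 t} \sin(2 x)$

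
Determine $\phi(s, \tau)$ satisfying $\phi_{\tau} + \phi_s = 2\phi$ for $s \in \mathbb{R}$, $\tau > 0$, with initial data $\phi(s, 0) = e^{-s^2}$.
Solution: Substitute $\phi = e^{2\tau}u$.
Then $\phi_{\tau} = e^{2\tau}(u_{\tau} + 2u)$, $\phi_s = e^{2\tau}u_s$; substituting and dividing by $e^{2\tau}$, the lower-order terms cancel: $u_{\tau} + u_s = 0$ (standard advection equation).
Data for $u$: $u(s,0) = \phi(s,0) = e^{-s^2}$.
By characteristics ($ds/d\tau = 1$), $u(s,\tau) = f(s - \tau)$ with $f = u( \cdot , 0)$.
So $u(s,\tau) = e^{-(s - \tau)^2}$, and $\phi(s,\tau) = e^{2\tau}u(s,\tau)$.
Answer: $\phi(s, \tau) = e^{2 \tau} e^{-(-\tau + s)^2}$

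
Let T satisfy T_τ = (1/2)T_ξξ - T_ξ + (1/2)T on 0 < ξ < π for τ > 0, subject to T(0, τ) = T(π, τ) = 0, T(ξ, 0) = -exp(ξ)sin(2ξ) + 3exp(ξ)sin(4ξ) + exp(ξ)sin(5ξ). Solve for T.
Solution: Substitute T = exp(ξ)u, i.e. u = exp(-ξ)T.
By the product rule, T_ξ = exp(ξ)(u_ξ + u), T_ξξ = exp(ξ)(u_ξξ + 2u_ξ + u), T_τ = exp(ξ)u_τ.
Substituting into the PDE and dividing by exp(ξ): u_τ = (1/2)(u_ξξ + 2u_ξ + u) - (u_ξ + u) + (1/2)u.
The lower-order terms cancel, leaving the standard heat equation u_τ = (1/2)u_ξξ.
Initial data for u: u(ξ,0) = exp(-ξ)T(ξ,0) = -sin(2ξ) + 3sin(4ξ) + sin(5ξ). The boundary conditions carry over: u(0,τ) = u(π,τ) = 0.
Solve for u:
  Using separation of variables u = X(ξ)G(τ):
  Eigenfunctions: sin(nξ), n = 1, 2, 3, ...
  General solution: u(ξ, τ) = Σ c_n sin(nξ) exp(-n² τ/2)
  Matching u(ξ,0) = -sin(2ξ) + 3sin(4ξ) + sin(5ξ) term by term: c_2=-1, c_4=3, c_5=1.
Hence u(ξ,τ) = -exp(-2τ)sin(2ξ) + 3exp(-8τ)sin(4ξ) + exp(-25τ/2)sin(5ξ).
Transform back: T(ξ,τ) = exp(ξ)u(ξ,τ).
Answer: T(ξ, τ) = -exp(ξ)exp(-2τ)sin(2ξ) + 3exp(ξ)exp(-8τ)sin(4ξ) + exp(ξ)exp(-25τ/2)sin(5ξ)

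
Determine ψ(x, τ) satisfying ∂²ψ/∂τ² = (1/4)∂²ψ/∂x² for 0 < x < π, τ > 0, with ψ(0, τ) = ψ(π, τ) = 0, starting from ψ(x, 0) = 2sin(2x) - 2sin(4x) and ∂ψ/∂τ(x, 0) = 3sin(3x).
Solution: Using separation of variables ψ = X(x)T(τ):
Eigenfunctions: sin(nx), n = 1, 2, 3, ...
General solution: ψ(x, τ) = Σ [A_n cos(n τ/2) + B_n sin(n τ/2)] sin(nx)
From ψ(x,0) = 2sin(2x) - 2sin(4x): A_2=2, A_4=-2. From ψ_τ(x,0) = 3sin(3x), using ψ_τ(x,0) = Σ ω_n B_n sin(nx) with ω_n = n/2: B_3 = 3/(3/2) = 2.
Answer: ψ(x, τ) = 2sin(2x)cos(τ) + 2sin(3x)sin(3τ/2) - 2sin(4x)cos(2τ)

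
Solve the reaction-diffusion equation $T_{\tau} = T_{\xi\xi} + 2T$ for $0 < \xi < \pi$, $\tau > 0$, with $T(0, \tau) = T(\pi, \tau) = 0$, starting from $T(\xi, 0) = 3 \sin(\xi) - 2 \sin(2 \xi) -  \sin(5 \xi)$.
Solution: Substitute $T = e^{2\tau}u$.
Then $T_{\tau} = e^{2\tau}(u_{\tau} + 2u)$, $T_{\xi\xi} = e^{2\tau}u_{\xi\xi}$; substituting and dividing by $e^{2\tau}$, the lower-order terms cancel: $u_{\tau} = u_{\xi\xi}$ (standard heat equation).
Data for $u$: $u(\xi,0) = T(\xi,0) = 3 \sin(\xi) - 2 \sin(2 \xi) - \sin(5 \xi)$. The boundary conditions carry over: $u(0,\tau) = u(\pi,\tau) = 0$.
Separating variables: $u = \sum c_n e^{-n^2\tau} \sin(n\xi)$. From $u(\xi,0) = 3 \sin(\xi) - 2 \sin(2 \xi) - \sin(5 \xi)$: $c_1=3, c_2=-2, c_5=-1$.
So $u(\xi,\tau) = 3 e^{-\tau} \sin(\xi) - 2 e^{-4 \tau} \sin(2 \xi) - e^{-25 \tau} \sin(5 \xi)$, and $T(\xi,\tau) = e^{2\tau}u(\xi,\tau)$.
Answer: $T(\xi, \tau) = 3 e^{\tau} \sin(\xi) - 2 e^{-2 \tau} \sin(2 \xi) -  e^{-23 \tau} \sin(5 \xi)$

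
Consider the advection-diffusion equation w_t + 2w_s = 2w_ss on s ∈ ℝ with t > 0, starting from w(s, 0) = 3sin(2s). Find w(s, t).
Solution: Moving frame: η = s - 2t, σ = t, w = u(η,σ), so w_t = u_σ - 2u_η and w_ss = u_ηη.
Hence w_t + 2w_s = u_σ and the PDE becomes the heat equation u_σ = 2u_ηη on η ∈ ℝ.
Initial data: u(η,0) = w(η,0) = 3sin(2η). Each mode sin(nη) decays as exp(-2n²σ) on ℝ, so u(η,σ) = Σ c_n exp(-2n²σ) sin(nη) with c_2=3: u(η,σ) = 3exp(-8σ)sin(2η).
Substituting back: w(s,t) = u(s - 2t, t).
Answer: w(s, t) = 3exp(-8t)sin(2s - 4t)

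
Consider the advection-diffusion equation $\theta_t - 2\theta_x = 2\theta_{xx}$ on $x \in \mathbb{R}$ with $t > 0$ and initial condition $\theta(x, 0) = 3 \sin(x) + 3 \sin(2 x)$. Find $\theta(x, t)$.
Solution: Change to a moving frame: let $\eta = x + 2t$, $\sigma = t$ and write $\theta(x,t) = u(\eta,\sigma)$.
By the chain rule $\theta_t = u_{\sigma} + 2u_{\eta}$, $\theta_x = u_{\eta}$, $\theta_{xx} = u_{\eta\eta}$.
Then $\theta_t - 2\theta_x = u_{\sigma}$: the advection term cancels and the PDE becomes the heat equation $u_{\sigma} = 2u_{\eta\eta}$ on $\eta \in \mathbb{R}$.
Initial data: $u(\eta,0) = \theta(\eta,0) = 3 \sin(\eta) + 3 \sin(2 \eta)$.
On $\eta \in \mathbb{R}$ each mode satisfies $(\sin(n\eta))'' = -n^2 \sin(n\eta)$, so $e^{-2n^2\sigma} \sin(n\eta)$ solves the heat equation; by superposition $u(\eta,\sigma) = \sum c_n e^{-2n^2\sigma} \sin(n\eta)$.
Reading off the coefficients: $c_1=3, c_2=3$, so $u(\eta,\sigma) = 3 e^{-2 \sigma} \sin(\eta) + 3 e^{-8 \sigma} \sin(2 \eta)$.
Substituting back $\eta = x + 2t$, $\sigma = t$: $\theta(x,t) = u(x + 2t, t)$.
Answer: $\theta(x, t) = 3 e^{-2 t} \sin(2 t + x) + 3 e^{-8 t} \sin(4 t + 2 x)$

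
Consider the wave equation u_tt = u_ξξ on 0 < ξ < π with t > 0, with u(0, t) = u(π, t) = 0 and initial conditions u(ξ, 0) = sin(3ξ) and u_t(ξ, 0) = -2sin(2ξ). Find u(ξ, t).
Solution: Using separation of variables u = X(ξ)T(t):
Eigenfunctions: sin(nξ), n = 1, 2, 3, ...
General solution: u(ξ, t) = Σ [A_n cos(n t) + B_n sin(n t)] sin(nξ)
From u(ξ,0) = sin(3ξ): A_3=1. From u_t(ξ,0) = -2sin(2ξ), using u_t(ξ,0) = Σ ω_n B_n sin(nξ) with ω_n = n: B_2 = (-2)/2 = -1.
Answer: u(ξ, t) = -sin(2t)sin(2ξ) + sin(3ξ)cos(3t)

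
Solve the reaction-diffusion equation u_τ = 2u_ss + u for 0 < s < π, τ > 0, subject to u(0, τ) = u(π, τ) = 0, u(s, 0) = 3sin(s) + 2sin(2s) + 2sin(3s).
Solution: Substitute u = exp(τ)w, i.e. w = exp(-τ)u.
By the product rule, u_τ = exp(τ)(w_τ + w), u_ss = exp(τ)w_ss.
Substituting into the PDE and dividing by exp(τ): w_τ + w = 2w_ss + w.
The lower-order terms cancel, leaving the standard heat equation w_τ = 2w_ss.
Initial data for w: w(s,0) = u(s,0) = 3sin(s) + 2sin(2s) + 2sin(3s). The boundary conditions carry over: w(0,τ) = w(π,τ) = 0.
Solve for w:
  Using separation of variables w = X(s)T(τ):
  Eigenfunctions: sin(ns), n = 1, 2, 3, ...
  General solution: w(s, τ) = Σ c_n sin(ns) exp(-2n² τ)
  Matching w(s,0) = 3sin(s) + 2sin(2s) + 2sin(3s) term by term: c_1=3, c_2=2, c_3=2.
Hence w(s,τ) = 3exp(-2τ)sin(s) + 2exp(-8τ)sin(2s) + 2exp(-18τ)sin(3s).
Transform back: u(s,τ) = exp(τ)w(s,τ).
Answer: u(s, τ) = 3exp(-τ)sin(s) + 2exp(-7τ)sin(2s) + 2exp(-17τ)sin(3s)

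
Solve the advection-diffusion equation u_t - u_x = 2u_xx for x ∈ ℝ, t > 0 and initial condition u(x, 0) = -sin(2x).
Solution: Change to a moving frame: let η = x + t, σ = t and write u(x,t) = w(η,σ).
By the chain rule u_t = w_σ + w_η, u_x = w_η, u_xx = w_ηη.
Then u_t - u_x = w_σ: the advection term cancels and the PDE becomes the heat equation w_σ = 2w_ηη on η ∈ ℝ.
Initial data: w(η,0) = u(η,0) = -sin(2η).
On η ∈ ℝ each mode satisfies (sin(nη))″ = -n² sin(nη), so exp(-2n²σ) sin(nη) solves the heat equation; by superposition w(η,σ) = Σ c_n exp(-2n²σ) sin(nη).
Reading off the coefficients: c_2=-1, so w(η,σ) = -exp(-8σ)sin(2η).
Substituting back η = x + t, σ = t: u(x,t) = w(x + t, t).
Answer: u(x, t) = -exp(-8t)sin(2t + 2x)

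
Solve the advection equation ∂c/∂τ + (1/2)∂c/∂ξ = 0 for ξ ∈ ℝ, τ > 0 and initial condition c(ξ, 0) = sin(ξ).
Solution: By characteristics (dξ/dτ = 1/2), c(ξ,τ) = f(ξ - (1/2)τ) with f = c(·, 0).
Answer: c(ξ, τ) = sin(ξ - τ/2)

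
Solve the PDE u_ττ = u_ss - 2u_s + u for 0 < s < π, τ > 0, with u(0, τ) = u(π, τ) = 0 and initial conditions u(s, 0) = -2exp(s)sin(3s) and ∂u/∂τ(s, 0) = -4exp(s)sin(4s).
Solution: Substitute u = exp(s)w.
Then u_s = exp(s)(w_s + w), u_ss = exp(s)(w_ss + 2w_s + w), u_ττ = exp(s)w_ττ; substituting and dividing by exp(s), the lower-order terms cancel: w_ττ = w_ss (standard wave equation).
Data for w: w(s,0) = exp(-s)u(s,0) = -2sin(3s); w_τ(s,0) = exp(-s)u_τ(s,0) = -4sin(4s). The boundary conditions carry over: w(0,τ) = w(π,τ) = 0.
Separating variables: w = Σ [A_n cos(ω_n τ) + B_n sin(ω_n τ)] sin(ns), ω_n = n. From ICs (B_n = velocity coefficient / ω_n): A_3=-2, B_4=-1.
So w(s,τ) = -2sin(3s)cos(3τ) - sin(4s)sin(4τ), and u(s,τ) = exp(s)w(s,τ).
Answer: u(s, τ) = -2exp(s)sin(3s)cos(3τ) - exp(s)sin(4s)sin(4τ)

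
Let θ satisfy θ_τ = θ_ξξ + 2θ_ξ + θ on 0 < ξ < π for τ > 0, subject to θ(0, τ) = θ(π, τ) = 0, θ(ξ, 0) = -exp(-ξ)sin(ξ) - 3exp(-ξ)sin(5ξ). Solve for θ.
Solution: Substitute θ = exp(-ξ)u.
Then θ_ξ = exp(-ξ)(u_ξ - u), θ_ξξ = exp(-ξ)(u_ξξ - 2u_ξ + u), θ_τ = exp(-ξ)u_τ; substituting and dividing by exp(-ξ), the lower-order terms cancel: u_τ = u_ξξ (standard heat equation).
Data for u: u(ξ,0) = exp(ξ)θ(ξ,0) = -sin(ξ) - 3sin(5ξ). The boundary conditions carry over: u(0,τ) = u(π,τ) = 0.
Separating variables: u = Σ c_n exp(-n²τ) sin(nξ). From u(ξ,0) = -sin(ξ) - 3sin(5ξ): c_1=-1, c_5=-3.
So u(ξ,τ) = -exp(-τ)sin(ξ) - 3exp(-25τ)sin(5ξ), and θ(ξ,τ) = exp(-ξ)u(ξ,τ).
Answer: θ(ξ, τ) = -exp(-ξ)exp(-τ)sin(ξ) - 3exp(-ξ)exp(-25τ)sin(5ξ)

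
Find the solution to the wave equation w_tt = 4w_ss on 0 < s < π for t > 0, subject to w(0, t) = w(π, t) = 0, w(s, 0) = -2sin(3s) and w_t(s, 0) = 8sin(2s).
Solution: Using separation of variables w = X(s)T(t):
Eigenfunctions: sin(ns), n = 1, 2, 3, ...
General solution: w(s, t) = Σ [A_n cos(2n t) + B_n sin(2n t)] sin(ns)
From w(s,0) = -2sin(3s): A_3=-2. From w_t(s,0) = 8sin(2s), using w_t(s,0) = Σ ω_n B_n sin(ns) with ω_n = 2n: B_2 = 8/4 = 2.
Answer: w(s, t) = 2sin(2s)sin(4t) - 2sin(3s)cos(6t)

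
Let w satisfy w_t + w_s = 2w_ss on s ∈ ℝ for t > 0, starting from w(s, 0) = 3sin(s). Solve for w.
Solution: Moving frame: η = s - t, σ = t, w = u(η,σ), so w_t = u_σ - u_η and w_ss = u_ηη.
Hence w_t + w_s = u_σ and the PDE becomes the heat equation u_σ = 2u_ηη on η ∈ ℝ.
Initial data: u(η,0) = w(η,0) = 3sin(η). Each mode sin(nη) decays as exp(-2n²σ) on ℝ, so u(η,σ) = Σ c_n exp(-2n²σ) sin(nη) with c_1=3: u(η,σ) = 3exp(-2σ)sin(η).
Substituting back: w(s,t) = u(s - t, t).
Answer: w(s, t) = 3exp(-2t)sin(s - t)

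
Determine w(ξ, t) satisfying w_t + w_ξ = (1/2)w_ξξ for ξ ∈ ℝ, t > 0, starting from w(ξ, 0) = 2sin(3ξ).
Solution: Moving frame: η = ξ - t, σ = t, w = u(η,σ), so w_t = u_σ - u_η and w_ξξ = u_ηη.
Hence w_t + w_ξ = u_σ and the PDE becomes the heat equation u_σ = (1/2)u_ηη on η ∈ ℝ.
Initial data: u(η,0) = w(η,0) = 2sin(3η). Each mode sin(nη) decays as exp(-n²σ/2) on ℝ, so u(η,σ) = Σ c_n exp(-n²σ/2) sin(nη) with c_3=2: u(η,σ) = 2exp(-9σ/2)sin(3η).
Substituting back: w(ξ,t) = u(ξ - t, t).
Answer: w(ξ, t) = -2exp(-9t/2)sin(3t - 3ξ)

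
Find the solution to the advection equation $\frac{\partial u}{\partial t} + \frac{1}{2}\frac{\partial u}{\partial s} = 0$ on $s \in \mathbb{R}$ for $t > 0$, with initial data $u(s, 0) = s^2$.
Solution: By method of characteristics (waves move right with speed 1/2):
Along characteristics $s - \frac{1}{2}t =$ const, $u$ is constant, so $u(s,t) = f(s - \frac{1}{2}t)$ with $f = u( \cdot , 0)$.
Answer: $u(s, t) = s^2 -  s t + \frac{1}{4} t^2$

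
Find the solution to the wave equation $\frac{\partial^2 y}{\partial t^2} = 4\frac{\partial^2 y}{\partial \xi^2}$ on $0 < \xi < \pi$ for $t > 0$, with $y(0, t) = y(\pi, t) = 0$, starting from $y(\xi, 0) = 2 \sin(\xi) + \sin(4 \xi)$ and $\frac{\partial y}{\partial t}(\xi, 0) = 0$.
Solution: Using separation of variables $y = X(\xi)T(t)$:
Eigenfunctions: $\sin(n\xi)$, $n = 1, 2, 3, \ldots$
General solution: $y(\xi, t) = \sum [A_n \cos(2n t) + B_n \sin(2n t)] \sin(n\xi)$
From $y(\xi,0) = 2 \sin(\xi) + \sin(4 \xi)$: $A_1=2, A_4=1$. From $y_t(\xi,0) = 0$: all $B_n = 0$.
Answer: $y(\xi, t) = 2 \sin(\xi) \cos(2 t) + \sin(4 \xi) \cos(8 t)$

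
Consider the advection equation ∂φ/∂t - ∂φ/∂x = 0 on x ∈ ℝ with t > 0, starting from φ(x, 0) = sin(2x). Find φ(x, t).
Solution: By method of characteristics (waves move left with speed 1):
Along characteristics x + t = const, φ is constant, so φ(x,t) = f(x + t) with f = φ(·, 0).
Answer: φ(x, t) = sin(2t + 2x)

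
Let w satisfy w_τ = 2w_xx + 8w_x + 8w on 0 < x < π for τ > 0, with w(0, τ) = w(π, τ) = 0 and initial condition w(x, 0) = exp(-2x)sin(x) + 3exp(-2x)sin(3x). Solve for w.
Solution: Substitute w = exp(-2x)u.
Then w_x = exp(-2x)(u_x - 2u), w_xx = exp(-2x)(u_xx - 4u_x + 4u), w_τ = exp(-2x)u_τ; substituting and dividing by exp(-2x), the lower-order terms cancel: u_τ = 2u_xx (standard heat equation).
Data for u: u(x,0) = exp(2x)w(x,0) = sin(x) + 3sin(3x). The boundary conditions carry over: u(0,τ) = u(π,τ) = 0.
Separating variables: u = Σ c_n exp(-2n²τ) sin(nx). From u(x,0) = sin(x) + 3sin(3x): c_1=1, c_3=3.
So u(x,τ) = exp(-2τ)sin(x) + 3exp(-18τ)sin(3x), and w(x,τ) = exp(-2x)u(x,τ).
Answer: w(x, τ) = exp(-2x)exp(-2τ)sin(x) + 3exp(-2x)exp(-18τ)sin(3x)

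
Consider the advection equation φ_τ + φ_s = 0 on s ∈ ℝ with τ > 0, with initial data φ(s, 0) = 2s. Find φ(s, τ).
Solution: By characteristics (ds/dτ = 1), φ(s,τ) = f(s - τ) with f = φ(·, 0).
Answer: φ(s, τ) = 2s - 2τ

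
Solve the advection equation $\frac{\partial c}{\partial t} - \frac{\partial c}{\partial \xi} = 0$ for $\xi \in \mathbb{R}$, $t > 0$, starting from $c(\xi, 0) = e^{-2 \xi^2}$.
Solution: By method of characteristics (waves move left with speed 1):
Along characteristics $\xi + t =$ const, $c$ is constant, so $c(\xi,t) = f(\xi + t)$ with $f = c( \cdot , 0)$.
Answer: $c(\xi, t) = e^{-2 (\xi + t)^2}$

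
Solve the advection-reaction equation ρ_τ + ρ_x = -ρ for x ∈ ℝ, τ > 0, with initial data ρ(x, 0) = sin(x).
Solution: Substitute ρ = exp(-τ)u.
Then ρ_τ = exp(-τ)(u_τ - u), ρ_x = exp(-τ)u_x; substituting and dividing by exp(-τ), the lower-order terms cancel: u_τ + u_x = 0 (standard advection equation).
Data for u: u(x,0) = ρ(x,0) = sin(x).
By characteristics (dx/dτ = 1), u(x,τ) = f(x - τ) with f = u(·, 0).
So u(x,τ) = sin(x - τ), and ρ(x,τ) = exp(-τ)u(x,τ).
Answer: ρ(x, τ) = exp(-τ)sin(x - τ)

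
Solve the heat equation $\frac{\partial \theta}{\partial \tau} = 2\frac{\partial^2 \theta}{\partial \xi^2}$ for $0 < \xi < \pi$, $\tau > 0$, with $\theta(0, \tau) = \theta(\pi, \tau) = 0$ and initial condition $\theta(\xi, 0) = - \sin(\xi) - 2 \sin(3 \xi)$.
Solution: Using separation of variables $\theta = X(\xi)G(\tau)$:
Eigenfunctions: $\sin(n\xi)$, $n = 1, 2, 3, \ldots$
General solution: $\theta(\xi, \tau) = \sum c_n \sin(n\xi) e^{-2n^2 \tau}$
Matching $\theta(\xi,0) = - \sin(\xi) - 2 \sin(3 \xi)$ term by term: $c_1=-1, c_3=-2$.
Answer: $\theta(\xi, \tau) = - e^{-2 \tau} \sin(\xi) - 2 e^{-18 \tau} \sin(3 \xi)$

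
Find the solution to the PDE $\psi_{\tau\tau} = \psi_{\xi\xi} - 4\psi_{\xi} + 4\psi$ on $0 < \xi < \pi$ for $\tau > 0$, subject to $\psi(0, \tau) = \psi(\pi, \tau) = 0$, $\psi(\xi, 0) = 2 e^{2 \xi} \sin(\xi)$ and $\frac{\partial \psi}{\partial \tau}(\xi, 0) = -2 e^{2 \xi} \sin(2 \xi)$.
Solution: Substitute $\psi = e^{2\xi}u$.
Then $\psi_{\xi} = e^{2\xi}(u_{\xi} + 2u)$, $\psi_{\xi\xi} = e^{2\xi}(u_{\xi\xi} + 4u_{\xi} + 4u)$, $\psi_{\tau\tau} = e^{2\xi}u_{\tau\tau}$; substituting and dividing by $e^{2\xi}$, the lower-order terms cancel: $u_{\tau\tau} = u_{\xi\xi}$ (standard wave equation).
Data for $u$: $u(\xi,0) = e^{-2\xi}\psi(\xi,0) = 2 \sin(\xi)$; $u_{\tau}(\xi,0) = e^{-2\xi}\psi_{\tau}(\xi,0) = -2 \sin(2 \xi)$. The boundary conditions carry over: $u(0,\tau) = u(\pi,\tau) = 0$.
Separating variables: $u = \sum [A_n \cos(\omega_n \tau) + B_n \sin(\omega_n \tau)] \sin(n\xi)$, $\omega_n = n$. From ICs ($B_n$ = velocity coefficient / $\omega_n$): $A_1=2, B_2=-1$.
So $u(\xi,\tau) = 2 \sin(\xi) \cos(\tau) - \sin(2 \xi) \sin(2 \tau)$, and $\psi(\xi,\tau) = e^{2\xi}u(\xi,\tau)$.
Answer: $\psi(\xi, \tau) = - e^{2 \xi} \sin(2 \tau) \sin(2 \xi) + 2 e^{2 \xi} \sin(\xi) \cos(\tau)$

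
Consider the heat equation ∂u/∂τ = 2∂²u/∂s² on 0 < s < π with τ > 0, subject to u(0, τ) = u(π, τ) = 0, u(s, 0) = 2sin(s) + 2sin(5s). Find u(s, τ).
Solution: Separating variables: u = Σ c_n exp(-2n²τ) sin(ns). From u(s,0) = 2sin(s) + 2sin(5s): c_1=2, c_5=2.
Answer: u(s, τ) = 2exp(-2τ)sin(s) + 2exp(-50τ)sin(5s)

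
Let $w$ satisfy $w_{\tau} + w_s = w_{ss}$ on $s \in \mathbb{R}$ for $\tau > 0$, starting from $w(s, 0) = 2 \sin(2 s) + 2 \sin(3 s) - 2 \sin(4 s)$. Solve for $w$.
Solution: Change to a moving frame: let $\eta = s - \tau$, $\sigma = \tau$ and write $w(s,\tau) = u(\eta,\sigma)$.
By the chain rule $w_{\tau} = u_{\sigma} - u_{\eta}$, $w_s = u_{\eta}$, $w_{ss} = u_{\eta\eta}$.
Then $w_{\tau} + w_s = u_{\sigma}$: the advection term cancels and the PDE becomes the heat equation $u_{\sigma} = u_{\eta\eta}$ on $\eta \in \mathbb{R}$.
Initial data: $u(\eta,0) = w(\eta,0) = 2 \sin(2 \eta) + 2 \sin(3 \eta) - 2 \sin(4 \eta)$.
On $\eta \in \mathbb{R}$ each mode satisfies $(\sin(n\eta))'' = -n^2 \sin(n\eta)$, so $e^{-n^2\sigma} \sin(n\eta)$ solves the heat equation; by superposition $u(\eta,\sigma) = \sum c_n e^{-n^2\sigma} \sin(n\eta)$.
Reading off the coefficients: $c_2=2, c_3=2, c_4=-2$, so $u(\eta,\sigma) = 2 e^{-4 \sigma} \sin(2 \eta) + 2 e^{-9 \sigma} \sin(3 \eta) - 2 e^{-16 \sigma} \sin(4 \eta)$.
Substituting back $\eta = s - \tau$, $\sigma = \tau$: $w(s,\tau) = u(s - \tau, \tau)$.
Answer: $w(s, \tau) = -2 e^{-4 \tau} \sin(2 \tau - 2 s) - 2 e^{-9 \tau} \sin(3 \tau - 3 s) + 2 e^{-16 \tau} \sin(4 \tau - 4 s)$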